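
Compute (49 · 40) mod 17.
5

Reduce the factors first: 49 ≡ 15, 40 ≡ 6 (mod 17), so 49 · 40 ≡ 15 · 6 (mod 17). 15 · 6 = 90. Dividing by 17: 90 = 5·17 + 5. So (49 · 40) mod 17 = 5.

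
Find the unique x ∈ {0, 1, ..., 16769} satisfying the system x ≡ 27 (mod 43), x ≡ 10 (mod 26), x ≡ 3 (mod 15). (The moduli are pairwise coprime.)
The moduli 43, 26, 15 are pairwise coprime, so by the CRT there is a unique solution mod 43·26·15 = 16770.
Solve by successive substitution. Start with x ≡ 27 (mod 43).
  Combine with x ≡ 10 (mod 26): write x = 27 + 43·t and require 27 + 43·t ≡ 10 (mod 26), i.e. 43·t ≡ 10 − 27 ≡ 9 (mod 26). Since 43^(−1) ≡ 23 (mod 26) (43 ≡ 17 (mod 26)), t ≡ 23·9 ≡ 25 (mod 26). So x ≡ 27 + 43·25 = 1102 (mod 1118).
  Combine with x ≡ 3 (mod 15): write x = 1102 + 1118·t and require 1102 + 1118·t ≡ 3 (mod 15), i.e. 1118·t ≡ 3 − 1102 ≡ 11 (mod 15). Since 1118^(−1) ≡ 2 (mod 15) (1118 ≡ 8 (mod 15)), t ≡ 2·11 ≡ 7 (mod 15). So x ≡ 1102 + 1118·7 = 8928 (mod 16770).
Unique solution in [0, 16770): x = 8928.

Final answer: x ≡ 8928 (mod 16770); the representative in [0, 16770) is 8928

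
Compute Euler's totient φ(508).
φ(508) = 252

φ is multiplicative, with φ(p^e) = p^e − p^(e−1). Factorise 508 = 2^2 · 127. Then
  φ(508) = (2^2 − 2^1) · (127 − 1) = 2 · 126 = 252.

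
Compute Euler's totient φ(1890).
φ(1890) = 432

φ is multiplicative, with φ(p^e) = p^e − p^(e−1). Factorise 1890 = 2 · 3^3 · 5 · 7. Then
  φ(1890) = (2 − 1) · (3^3 − 3^2) · (5 − 1) · (7 − 1) = 1 · 18 · 4 · 6 = 432.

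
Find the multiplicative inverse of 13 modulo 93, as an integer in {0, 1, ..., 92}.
13^(−1) ≡ 43 (mod 93)

Apply the extended Euclidean algorithm to (93, 13), tracking rows (r, s, t) with s·93 + t·13 = r. Each division r_prev = q·r_cur + r_new produces the new row as (previous row) − q·(current row):
  row A: (93, 1, 0)   [1·93 + 0·13 = 93]
  row B: (13, 0, 1)   [0·93 + 1·13 = 13]
  93 = 7·13 + 2   → row C = row A − 7·row B = (2, 1, −7)   [check: 1·93 − 7·13 = 2]
  13 = 6·2 + 1   → row D = row B − 6·row C = (1, −6, 43)   [check: −6·93 + 43·13 = 1]
  2 = 2·1 + 0   → remainder 0, stop. gcd = 1 (last nonzero row D).
The gcd is 1, so 13 is invertible mod 93. The last nonzero row gives −6·93 + 43·13 = 1, so t = 43. So 13^(−1) ≡ 43 (mod 93). Verify: 13 · 43 = 559 ≡ 1 (mod 93). ✓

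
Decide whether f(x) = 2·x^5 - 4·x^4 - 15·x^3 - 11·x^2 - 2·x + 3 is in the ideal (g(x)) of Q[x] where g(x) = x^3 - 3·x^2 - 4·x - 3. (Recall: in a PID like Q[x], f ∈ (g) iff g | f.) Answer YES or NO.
YES

In Q[x] the ideal (g) consists of all multiples of g, so f ∈ (g) iff g | f, i.e. iff the remainder of f on division by g is 0. Divide f by g (g is monic, so eliminate the leading term of the running remainder at each step):
  leading term 2·x^5: subtract (2·x^2)·g(x) = 2·x^5 - 6·x^4 - 8·x^3 - 6·x^2, leaving 2·x^4 - 7·x^3 - 5·x^2 - 2·x + 3
  leading term 2·x^4: subtract (2·x)·g(x) = 2·x^4 - 6·x^3 - 8·x^2 - 6·x, leaving -x^3 + 3·x^2 + 4·x + 3
  leading term -x^3: subtract (-1)·g(x) = -x^3 + 3·x^2 + 4·x + 3, leaving 0
The remainder is 0, so f(x) = g(x) · h(x) with h(x) = 2·x^2 + 2·x - 1. Hence g | f, i.e. f ∈ (g).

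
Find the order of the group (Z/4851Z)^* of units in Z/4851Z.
(Z/4851Z)^* consists of the classes a with gcd(a, 4851) = 1, so its order is φ(4851). φ is multiplicative, with φ(p^e) = p^e − p^(e−1). Factorise 4851 = 3^2 · 7^2 · 11. Then
  φ(4851) = (3^2 − 3^1) · (7^2 − 7^1) · (11 − 1) = 6 · 42 · 10 = 2520.
Thus |(Z/4851Z)^*| = 2520.

Final answer: |(Z/4851Z)^*| = 2520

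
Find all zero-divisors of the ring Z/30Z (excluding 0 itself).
nonzero zero-divisors of Z/30Z = {2, 3, 4, 5, 6, 8, 9, 10, 12, 14, 15, 16, 18, 20, 21, 22, 24, 25, 26, 27, 28}

An element a ∈ Z/30Z (with a ≠ 0) is a zero-divisor iff gcd(a, 30) > 1 (because a is a unit precisely when gcd(a, n) = 1, and in Z/nZ every nonzero, non-unit element is a zero-divisor). Scan a = 1, ..., 29 and keep those with gcd(a, 30) > 1:
  gcd(2, 30) = 2, gcd(3, 30) = 3, gcd(4, 30) = 2, gcd(5, 30) = 5, gcd(6, 30) = 6, gcd(8, 30) = 2, gcd(9, 30) = 3, gcd(10, 30) = 10, gcd(12, 30) = 6, gcd(14, 30) = 2, gcd(15, 30) = 15, gcd(16, 30) = 2, gcd(18, 30) = 6, gcd(20, 30) = 10, gcd(21, 30) = 3, gcd(22, 30) = 2, gcd(24, 30) = 6, gcd(25, 30) = 5, gcd(26, 30) = 2, gcd(27, 30) = 3, gcd(28, 30) = 2.
All other a ∈ {1, ..., 29} have gcd(a, 30) = 1 and are units. So the nonzero zero-divisors are exactly the 21 values of a appearing in this scan.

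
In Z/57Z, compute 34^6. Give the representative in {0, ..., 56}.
Use repeated squaring. Binary(6) = 110. Walk through the bits of the exponent 6 left-to-right: at each bit after the leading one, square the running value, then multiply by 34 if the bit is 1 (always reducing mod 57):
  bit 1 = 1 (leading): start with 34.
  bit 2 = 1: square 34^2 = 1156 ≡ 16; bit is 1, so multiply 16·34 = 544 ≡ 31 (mod 57).
  bit 3 = 0: square 31^2 = 961 ≡ 49 (mod 57).
Final value: 34^6 ≡ 49 (mod 57).

Final answer: 49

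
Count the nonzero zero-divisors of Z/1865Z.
In Z/1865Z each nonzero element is either a unit (gcd with 1865 is 1) or a zero-divisor (gcd > 1). The number of units is φ(1865): factorise 1865 = 5 · 373, so φ(1865) = (5 − 1) · (373 − 1) = 4 · 372 = 1488. The nonzero elements number 1865 − 1 = 1864. Hence the nonzero zero-divisors number 1864 − 1488 = 376.

Final answer: Z/1865Z has 376 nonzero zero-divisors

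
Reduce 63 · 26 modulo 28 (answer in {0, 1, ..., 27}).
14

Reduce the factors first: 63 ≡ 7 (mod 28), so 63 · 26 ≡ 7 · 26 (mod 28). 7 · 26 = 182. Dividing by 28: 182 = 6·28 + 14. So (63 · 26) mod 28 = 14.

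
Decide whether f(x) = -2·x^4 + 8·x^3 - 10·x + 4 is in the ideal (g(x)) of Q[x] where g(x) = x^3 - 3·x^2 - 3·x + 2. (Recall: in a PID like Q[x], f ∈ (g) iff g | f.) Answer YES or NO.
In Q[x] the ideal (g) consists of all multiples of g, so f ∈ (g) iff g | f, i.e. iff the remainder of f on division by g is 0. Divide f by g (g is monic, so eliminate the leading term of the running remainder at each step):
  leading term -2·x^4: subtract (-2·x)·g(x) = -2·x^4 + 6·x^3 + 6·x^2 - 4·x, leaving 2·x^3 - 6·x^2 - 6·x + 4
  leading term 2·x^3: subtract (2)·g(x) = 2·x^3 - 6·x^2 - 6·x + 4, leaving 0
The remainder is 0, so f(x) = g(x) · h(x) with h(x) = 2 - 2·x. Hence g | f, i.e. f ∈ (g).

Final answer: YES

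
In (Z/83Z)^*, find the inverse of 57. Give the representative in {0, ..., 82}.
57^(−1) ≡ 67 (mod 83)

Apply the extended Euclidean algorithm to (83, 57), tracking rows (r, s, t) with s·83 + t·57 = r. Each division r_prev = q·r_cur + r_new produces the new row as (previous row) − q·(current row):
  row A: (83, 1, 0)   [1·83 + 0·57 = 83]
  row B: (57, 0, 1)   [0·83 + 1·57 = 57]
  83 = 1·57 + 26   → row C = row A − 1·row B = (26, 1, −1)   [check: 1·83 − 1·57 = 26]
  57 = 2·26 + 5   → row D = row B − 2·row C = (5, −2, 3)   [check: −2·83 + 3·57 = 5]
  26 = 5·5 + 1   → row E = row C − 5·row D = (1, 11, −16)   [check: 11·83 − 16·57 = 1]
  5 = 5·1 + 0   → remainder 0, stop. gcd = 1 (last nonzero row E).
The gcd is 1, so 57 is invertible mod 83. The last nonzero row gives 11·83 − 16·57 = 1, so t = −16. So 57^(−1) ≡ −16 ≡ 67 (mod 83). Verify: 57 · 67 = 3819 ≡ 1 (mod 83). ✓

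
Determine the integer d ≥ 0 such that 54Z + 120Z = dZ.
(54, 120) = (6); d = 6

In the PID Z, (a, b) is generated by gcd(a, b). Compute gcd(120, 54) with the extended Euclidean algorithm, tracking rows (r, s, t) with s·120 + t·54 = r:
  row A: (120, 1, 0)   [1·120 + 0·54 = 120]
  row B: (54, 0, 1)   [0·120 + 1·54 = 54]
  120 = 2·54 + 12   → row C = row A − 2·row B = (12, 1, −2)   [check: 1·120 − 2·54 = 12]
  54 = 4·12 + 6   → row D = row B − 4·row C = (6, −4, 9)   [check: −4·120 + 9·54 = 6]
  12 = 2·6 + 0   → remainder 0, stop. gcd = 6 (last nonzero row D).
So gcd(54, 120) = 6, with Bézout identity −4·120 + 9·54 = 6. Containment (⊇): the Bézout identity exhibits 6 as an element of (54, 120), giving (6) ⊆ (54, 120). Containment (⊆): since 6 | 54 and 6 | 120 (54 = 6·9, 120 = 6·20), every Z-linear combination of 54 and 120 is divisible by 6, so (54, 120) ⊆ (6). Therefore (54, 120) = (6), d = 6.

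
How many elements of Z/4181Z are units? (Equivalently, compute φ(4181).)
Z/4181Z has φ(4181) = 4032 units

An element a ∈ Z/4181Z is a unit iff gcd(a, 4181) = 1, so the number of units is φ(4181). φ is multiplicative, with φ(p^e) = p^e − p^(e−1). Factorise 4181 = 37 · 113. Then
  φ(4181) = (37 − 1) · (113 − 1) = 36 · 112 = 4032.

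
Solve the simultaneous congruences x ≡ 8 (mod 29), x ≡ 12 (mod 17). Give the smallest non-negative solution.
The moduli 29, 17 are pairwise coprime, so by the CRT there is a unique solution mod 29·17 = 493.
Solve by successive substitution. Start with x ≡ 8 (mod 29).
  Combine with x ≡ 12 (mod 17): write x = 8 + 29·t and require 8 + 29·t ≡ 12 (mod 17), i.e. 29·t ≡ 12 − 8 ≡ 4 (mod 17). Since 29^(−1) ≡ 10 (mod 17) (29 ≡ 12 (mod 17)), t ≡ 10·4 ≡ 6 (mod 17). So x ≡ 8 + 29·6 = 182 (mod 493).
Unique solution in [0, 493): x = 182.

Final answer: x ≡ 182 (mod 493); the representative in [0, 493) is 182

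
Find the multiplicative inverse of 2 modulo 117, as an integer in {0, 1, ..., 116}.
Apply the extended Euclidean algorithm to (117, 2), tracking rows (r, s, t) with s·117 + t·2 = r. Each division r_prev = q·r_cur + r_new produces the new row as (previous row) − q·(current row):
  row A: (117, 1, 0)   [1·117 + 0·2 = 117]
  row B: (2, 0, 1)   [0·117 + 1·2 = 2]
  117 = 58·2 + 1   → row C = row A − 58·row B = (1, 1, −58)   [check: 1·117 − 58·2 = 1]
  2 = 2·1 + 0   → remainder 0, stop. gcd = 1 (last nonzero row C).
The gcd is 1, so 2 is invertible mod 117. The last nonzero row gives 1·117 − 58·2 = 1, so t = −58. So 2^(−1) ≡ −58 ≡ 59 (mod 117). Verify: 2 · 59 = 118 ≡ 1 (mod 117). ✓

Final answer: 2^(−1) ≡ 59 (mod 117)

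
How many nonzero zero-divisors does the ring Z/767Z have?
In Z/767Z each nonzero element is either a unit (gcd with 767 is 1) or a zero-divisor (gcd > 1). The number of units is φ(767): factorise 767 = 13 · 59, so φ(767) = (13 − 1) · (59 − 1) = 12 · 58 = 696. The nonzero elements number 767 − 1 = 766. Hence the nonzero zero-divisors number 766 − 696 = 70.

Final answer: Z/767Z has 70 nonzero zero-divisors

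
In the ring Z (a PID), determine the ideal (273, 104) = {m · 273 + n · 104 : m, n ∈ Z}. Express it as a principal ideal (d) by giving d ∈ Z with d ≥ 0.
In the PID Z, (a, b) is generated by gcd(a, b). Compute gcd(273, 104) with the extended Euclidean algorithm, tracking rows (r, s, t) with s·273 + t·104 = r:
  row A: (273, 1, 0)   [1·273 + 0·104 = 273]
  row B: (104, 0, 1)   [0·273 + 1·104 = 104]
  273 = 2·104 + 65   → row C = row A − 2·row B = (65, 1, −2)   [check: 1·273 − 2·104 = 65]
  104 = 1·65 + 39   → row D = row B − 1·row C = (39, −1, 3)   [check: −1·273 + 3·104 = 39]
  65 = 1·39 + 26   → row E = row C − 1·row D = (26, 2, −5)   [check: 2·273 − 5·104 = 26]
  39 = 1·26 + 13   → row F = row D − 1·row E = (13, −3, 8)   [check: −3·273 + 8·104 = 13]
  26 = 2·13 + 0   → remainder 0, stop. gcd = 13 (last nonzero row F).
So gcd(273, 104) = 13, with Bézout identity −3·273 + 8·104 = 13. Containment (⊇): the Bézout identity exhibits 13 as an element of (273, 104), giving (13) ⊆ (273, 104). Containment (⊆): since 13 | 273 and 13 | 104 (273 = 13·21, 104 = 13·8), every Z-linear combination of 273 and 104 is divisible by 13, so (273, 104) ⊆ (13). Therefore (273, 104) = (13), d = 13.

Final answer: (273, 104) = (13); d = 13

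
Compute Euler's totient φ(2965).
φ(2965) = 2368

φ is multiplicative, with φ(p^e) = p^e − p^(e−1). Factorise 2965 = 5 · 593. Then
  φ(2965) = (5 − 1) · (593 − 1) = 4 · 592 = 2368.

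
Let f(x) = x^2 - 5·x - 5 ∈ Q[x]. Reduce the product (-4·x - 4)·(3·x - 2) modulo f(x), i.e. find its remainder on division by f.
a · b ≡ -64·x - 52 (mod f(x))

First multiply in Q[x] without reducing: a · b = -12·x^2 - 4·x + 8. Now divide by f(x) = x^2 - 5·x - 5, eliminating the leading term at each step:
  leading term -12·x^2: subtract (-12)·f(x) = -12·x^2 + 60·x + 60, leaving -64·x - 52
The degree is now < 2, so this is the remainder. Hence a · b ≡ -64·x - 52 in Q[x]/(f).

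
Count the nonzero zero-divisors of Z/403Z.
Z/403Z has 42 nonzero zero-divisors

In Z/403Z each nonzero element is either a unit (gcd with 403 is 1) or a zero-divisor (gcd > 1). The number of units is φ(403): factorise 403 = 13 · 31, so φ(403) = (13 − 1) · (31 − 1) = 12 · 30 = 360. The nonzero elements number 403 − 1 = 402. Hence the nonzero zero-divisors number 402 − 360 = 42.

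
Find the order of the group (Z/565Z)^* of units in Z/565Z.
(Z/565Z)^* consists of the classes a with gcd(a, 565) = 1, so its order is φ(565). φ is multiplicative, with φ(p^e) = p^e − p^(e−1). Factorise 565 = 5 · 113. Then
  φ(565) = (5 − 1) · (113 − 1) = 4 · 112 = 448.
Thus |(Z/565Z)^*| = 448.

Final answer: |(Z/565Z)^*| = 448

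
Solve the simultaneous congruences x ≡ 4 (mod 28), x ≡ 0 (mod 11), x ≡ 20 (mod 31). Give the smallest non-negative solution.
The moduli 28, 11, 31 are pairwise coprime, so by the CRT there is a unique solution mod 28·11·31 = 9548.
Solve by successive substitution. Start with x ≡ 4 (mod 28).
  Combine with x ≡ 0 (mod 11): write x = 4 + 28·t and require 4 + 28·t ≡ 0 (mod 11), i.e. 28·t ≡ 0 − 4 ≡ 7 (mod 11). Since 28^(−1) ≡ 2 (mod 11) (28 ≡ 6 (mod 11)), t ≡ 2·7 ≡ 3 (mod 11). So x ≡ 4 + 28·3 = 88 (mod 308).
  Combine with x ≡ 20 (mod 31): write x = 88 + 308·t and require 88 + 308·t ≡ 20 (mod 31), i.e. 308·t ≡ 20 − 88 ≡ 25 (mod 31). Since 308^(−1) ≡ 15 (mod 31) (308 ≡ 29 (mod 31)), t ≡ 15·25 ≡ 3 (mod 31). So x ≡ 88 + 308·3 = 1012 (mod 9548).
Unique solution in [0, 9548): x = 1012.

Final answer: x ≡ 1012 (mod 9548); the representative in [0, 9548) is 1012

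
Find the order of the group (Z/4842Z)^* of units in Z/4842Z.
(Z/4842Z)^* consists of the classes a with gcd(a, 4842) = 1, so its order is φ(4842). φ is multiplicative, with φ(p^e) = p^e − p^(e−1). Factorise 4842 = 2 · 3^2 · 269. Then
  φ(4842) = (2 − 1) · (3^2 − 3^1) · (269 − 1) = 1 · 6 · 268 = 1608.
Thus |(Z/4842Z)^*| = 1608.

Final answer: |(Z/4842Z)^*| = 1608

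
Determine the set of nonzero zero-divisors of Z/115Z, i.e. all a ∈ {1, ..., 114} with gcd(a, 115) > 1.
An element a ∈ Z/115Z (with a ≠ 0) is a zero-divisor iff gcd(a, 115) > 1 (because a is a unit precisely when gcd(a, n) = 1, and in Z/nZ every nonzero, non-unit element is a zero-divisor). Scan a = 1, ..., 114 and keep those with gcd(a, 115) > 1:
  gcd(5, 115) = 5, gcd(10, 115) = 5, gcd(15, 115) = 5, gcd(20, 115) = 5, gcd(23, 115) = 23, gcd(25, 115) = 5, gcd(30, 115) = 5, gcd(35, 115) = 5, gcd(40, 115) = 5, gcd(45, 115) = 5, gcd(46, 115) = 23, gcd(50, 115) = 5, gcd(55, 115) = 5, gcd(60, 115) = 5, gcd(65, 115) = 5, gcd(69, 115) = 23, gcd(70, 115) = 5, gcd(75, 115) = 5, gcd(80, 115) = 5, gcd(85, 115) = 5, gcd(90, 115) = 5, gcd(92, 115) = 23, gcd(95, 115) = 5, gcd(100, 115) = 5, gcd(105, 115) = 5, gcd(110, 115) = 5.
All other a ∈ {1, ..., 114} have gcd(a, 115) = 1 and are units. So the nonzero zero-divisors are exactly the 26 values of a appearing in this scan.

Final answer: nonzero zero-divisors of Z/115Z = {5, 10, 15, 20, 23, 25, 30, 35, 40, 45, 46, 50, 55, 60, 65, 69, 70, 75, 80, 85, 90, 92, 95, 100, 105, 110}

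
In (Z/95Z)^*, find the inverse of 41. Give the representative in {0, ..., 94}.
Apply the extended Euclidean algorithm to (95, 41), tracking rows (r, s, t) with s·95 + t·41 = r. Each division r_prev = q·r_cur + r_new produces the new row as (previous row) − q·(current row):
  row A: (95, 1, 0)   [1·95 + 0·41 = 95]
  row B: (41, 0, 1)   [0·95 + 1·41 = 41]
  95 = 2·41 + 13   → row C = row A − 2·row B = (13, 1, −2)   [check: 1·95 − 2·41 = 13]
  41 = 3·13 + 2   → row D = row B − 3·row C = (2, −3, 7)   [check: −3·95 + 7·41 = 2]
  13 = 6·2 + 1   → row E = row C − 6·row D = (1, 19, −44)   [check: 19·95 − 44·41 = 1]
  2 = 2·1 + 0   → remainder 0, stop. gcd = 1 (last nonzero row E).
The gcd is 1, so 41 is invertible mod 95. The last nonzero row gives 19·95 − 44·41 = 1, so t = −44. So 41^(−1) ≡ −44 ≡ 51 (mod 95). Verify: 41 · 51 = 2091 ≡ 1 (mod 95). ✓

Final answer: 41^(−1) ≡ 51 (mod 95)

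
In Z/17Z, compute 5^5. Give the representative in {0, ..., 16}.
Use repeated squaring. Binary(5) = 101. Walk through the bits of the exponent 5 left-to-right: at each bit after the leading one, square the running value, then multiply by 5 if the bit is 1 (always reducing mod 17):
  bit 1 = 1 (leading): start with 5.
  bit 2 = 0: square 5^2 = 25 ≡ 8 (mod 17).
  bit 3 = 1: square 8^2 = 64 ≡ 13; bit is 1, so multiply 13·5 = 65 ≡ 14 (mod 17).
Final value: 5^5 ≡ 14 (mod 17).

Final answer: 14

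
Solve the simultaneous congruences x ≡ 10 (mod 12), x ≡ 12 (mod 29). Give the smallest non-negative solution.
The moduli 12, 29 are pairwise coprime, so by the CRT there is a unique solution mod 12·29 = 348.
Solve by successive substitution. Start with x ≡ 10 (mod 12).
  Combine with x ≡ 12 (mod 29): write x = 10 + 12·t and require 10 + 12·t ≡ 12 (mod 29), i.e. 12·t ≡ 12 − 10 ≡ 2 (mod 29). Since 12^(−1) ≡ 17 (mod 29), t ≡ 17·2 ≡ 5 (mod 29). So x ≡ 10 + 12·5 = 70 (mod 348).
Unique solution in [0, 348): x = 70.

Final answer: x ≡ 70 (mod 348); the representative in [0, 348) is 70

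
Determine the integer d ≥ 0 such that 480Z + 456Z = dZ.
(480, 456) = (24); d = 24

In the PID Z, (a, b) is generated by gcd(a, b). Compute gcd(480, 456) with the extended Euclidean algorithm, tracking rows (r, s, t) with s·480 + t·456 = r:
  row A: (480, 1, 0)   [1·480 + 0·456 = 480]
  row B: (456, 0, 1)   [0·480 + 1·456 = 456]
  480 = 1·456 + 24   → row C = row A − 1·row B = (24, 1, −1)   [check: 1·480 − 1·456 = 24]
  456 = 19·24 + 0   → remainder 0, stop. gcd = 24 (last nonzero row C).
So gcd(480, 456) = 24, with Bézout identity 1·480 − 1·456 = 24. Containment (⊇): the Bézout identity exhibits 24 as an element of (480, 456), giving (24) ⊆ (480, 456). Containment (⊆): since 24 | 480 and 24 | 456 (480 = 24·20, 456 = 24·19), every Z-linear combination of 480 and 456 is divisible by 24, so (480, 456) ⊆ (24). Therefore (480, 456) = (24), d = 24.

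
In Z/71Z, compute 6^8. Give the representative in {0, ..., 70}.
40

Use repeated squaring. Binary(8) = 1000. Walk through the bits of the exponent 8 left-to-right: at each bit after the leading one, square the running value, then multiply by 6 if the bit is 1 (always reducing mod 71):
  bit 1 = 1 (leading): start with 6.
  bit 2 = 0: square 6^2 = 36 (mod 71).
  bit 3 = 0: square 36^2 = 1296 ≡ 18 (mod 71).
  bit 4 = 0: square 18^2 = 324 ≡ 40 (mod 71).
Final value: 6^8 ≡ 40 (mod 71).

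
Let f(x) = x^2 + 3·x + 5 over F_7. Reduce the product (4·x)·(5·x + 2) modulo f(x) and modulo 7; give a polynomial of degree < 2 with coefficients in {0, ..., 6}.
Multiply as integer polynomials: a · b = 20·x^2 + 8·x. Reducing coefficients mod 7: a · b ≡ 6·x^2 + x. Now divide by f(x) = x^2 + 3·x + 5 in F_7[x], eliminating the leading term at each step:
  leading term 6·x^2: subtract (6)·f(x) = 6·x^2 + 4·x + 2, leaving 4·x + 5 (coefficients mod 7)
The degree is now < 2, so this is the remainder. Hence a · b ≡ 4·x + 5 in F_7[x]/(f).

Final answer: a · b ≡ 4·x + 5 (mod f(x))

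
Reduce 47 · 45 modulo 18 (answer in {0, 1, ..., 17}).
Reduce the factors first: 47 ≡ 11, 45 ≡ 9 (mod 18), so 47 · 45 ≡ 11 · 9 (mod 18). 11 · 9 = 99. Dividing by 18: 99 = 5·18 + 9. So (47 · 45) mod 18 = 9.

Final answer: 9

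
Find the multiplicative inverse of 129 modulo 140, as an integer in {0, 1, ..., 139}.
Apply the extended Euclidean algorithm to (140, 129), tracking rows (r, s, t) with s·140 + t·129 = r. Each division r_prev = q·r_cur + r_new produces the new row as (previous row) − q·(current row):
  row A: (140, 1, 0)   [1·140 + 0·129 = 140]
  row B: (129, 0, 1)   [0·140 + 1·129 = 129]
  140 = 1·129 + 11   → row C = row A − 1·row B = (11, 1, −1)   [check: 1·140 − 1·129 = 11]
  129 = 11·11 + 8   → row D = row B − 11·row C = (8, −11, 12)   [check: −11·140 + 12·129 = 8]
  11 = 1·8 + 3   → row E = row C − 1·row D = (3, 12, −13)   [check: 12·140 − 13·129 = 3]
  8 = 2·3 + 2   → row F = row D − 2·row E = (2, −35, 38)   [check: −35·140 + 38·129 = 2]
  3 = 1·2 + 1   → row G = row E − 1·row F = (1, 47, −51)   [check: 47·140 − 51·129 = 1]
  2 = 2·1 + 0   → remainder 0, stop. gcd = 1 (last nonzero row G).
The gcd is 1, so 129 is invertible mod 140. The last nonzero row gives 47·140 − 51·129 = 1, so t = −51. So 129^(−1) ≡ −51 ≡ 89 (mod 140). Verify: 129 · 89 = 11481 ≡ 1 (mod 140). ✓

Final answer: 129^(−1) ≡ 89 (mod 140)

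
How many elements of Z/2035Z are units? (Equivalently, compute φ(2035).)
Z/2035Z has φ(2035) = 1440 units

An element a ∈ Z/2035Z is a unit iff gcd(a, 2035) = 1, so the number of units is φ(2035). φ is multiplicative, with φ(p^e) = p^e − p^(e−1). Factorise 2035 = 5 · 11 · 37. Then
  φ(2035) = (5 − 1) · (11 − 1) · (37 − 1) = 4 · 10 · 36 = 1440.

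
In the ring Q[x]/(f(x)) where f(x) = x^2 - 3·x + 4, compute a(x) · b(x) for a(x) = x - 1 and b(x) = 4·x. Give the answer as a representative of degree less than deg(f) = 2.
a · b ≡ 8·x - 16 (mod f(x))

First multiply in Q[x] without reducing: a · b = 4·x^2 - 4·x. Now divide by f(x) = x^2 - 3·x + 4, eliminating the leading term at each step:
  leading term 4·x^2: subtract (4)·f(x) = 4·x^2 - 12·x + 16, leaving 8·x - 16
The degree is now < 2, so this is the remainder. Hence a · b ≡ 8·x - 16 in Q[x]/(f).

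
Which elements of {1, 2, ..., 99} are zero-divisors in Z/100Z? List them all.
nonzero zero-divisors of Z/100Z = {2, 4, 5, 6, 8, 10, 12, 14, 15, 16, 18, 20, 22, 24, 25, 26, 28, 30, 32, 34, 35, 36, 38, 40, 42, 44, 45, 46, 48, 50, 52, 54, 55, 56, 58, 60, 62, 64, 65, 66, 68, 70, 72, 74, 75, 76, 78, 80, 82, 84, 85, 86, 88, 90, 92, 94, 95, 96, 98}

An element a ∈ Z/100Z (with a ≠ 0) is a zero-divisor iff gcd(a, 100) > 1 (because a is a unit precisely when gcd(a, n) = 1, and in Z/nZ every nonzero, non-unit element is a zero-divisor). Scan a = 1, ..., 99 and keep those with gcd(a, 100) > 1:
  gcd(2, 100) = 2, gcd(4, 100) = 4, gcd(5, 100) = 5, gcd(6, 100) = 2, gcd(8, 100) = 4, gcd(10, 100) = 10, gcd(12, 100) = 4, gcd(14, 100) = 2, gcd(15, 100) = 5, gcd(16, 100) = 4, gcd(18, 100) = 2, gcd(20, 100) = 20, gcd(22, 100) = 2, gcd(24, 100) = 4, gcd(25, 100) = 25, gcd(26, 100) = 2, gcd(28, 100) = 4, gcd(30, 100) = 10, gcd(32, 100) = 4, gcd(34, 100) = 2, gcd(35, 100) = 5, gcd(36, 100) = 4, gcd(38, 100) = 2, gcd(40, 100) = 20, gcd(42, 100) = 2, gcd(44, 100) = 4, gcd(45, 100) = 5, gcd(46, 100) = 2, gcd(48, 100) = 4, gcd(50, 100) = 50, gcd(52, 100) = 4, gcd(54, 100) = 2, gcd(55, 100) = 5, gcd(56, 100) = 4, gcd(58, 100) = 2, gcd(60, 100) = 20, gcd(62, 100) = 2, gcd(64, 100) = 4, gcd(65, 100) = 5, gcd(66, 100) = 2, gcd(68, 100) = 4, gcd(70, 100) = 10, gcd(72, 100) = 4, gcd(74, 100) = 2, gcd(75, 100) = 25, gcd(76, 100) = 4, gcd(78, 100) = 2, gcd(80, 100) = 20, gcd(82, 100) = 2, gcd(84, 100) = 4, gcd(85, 100) = 5, gcd(86, 100) = 2, gcd(88, 100) = 4, gcd(90, 100) = 10, gcd(92, 100) = 4, gcd(94, 100) = 2, gcd(95, 100) = 5, gcd(96, 100) = 4, gcd(98, 100) = 2.
All other a ∈ {1, ..., 99} have gcd(a, 100) = 1 and are units. So the nonzero zero-divisors are exactly the 59 values of a appearing in this scan.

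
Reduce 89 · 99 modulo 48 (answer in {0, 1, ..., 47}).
27

Reduce the factors first: 89 ≡ 41, 99 ≡ 3 (mod 48), so 89 · 99 ≡ 41 · 3 (mod 48). 41 · 3 = 123. Dividing by 48: 123 = 2·48 + 27. So (89 · 99) mod 48 = 27.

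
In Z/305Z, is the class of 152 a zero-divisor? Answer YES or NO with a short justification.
gcd(152, 305) = 1, so 152 is a unit in Z/305Z (it has a multiplicative inverse). A unit cannot be a zero-divisor: if 152·b ≡ 0 then multiplying both sides by 152^(−1) gives b ≡ 0. So 152 is not a zero-divisor.

Final answer: NO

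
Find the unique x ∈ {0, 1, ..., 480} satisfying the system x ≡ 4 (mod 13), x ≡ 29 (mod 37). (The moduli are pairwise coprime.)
The moduli 13, 37 are pairwise coprime, so by the CRT there is a unique solution mod 13·37 = 481.
Solve by successive substitution. Start with x ≡ 4 (mod 13).
  Combine with x ≡ 29 (mod 37): write x = 4 + 13·t and require 4 + 13·t ≡ 29 (mod 37), i.e. 13·t ≡ 29 − 4 ≡ 25 (mod 37). Since 13^(−1) ≡ 20 (mod 37), t ≡ 20·25 ≡ 19 (mod 37). So x ≡ 4 + 13·19 = 251 (mod 481).
Unique solution in [0, 481): x = 251.

Final answer: x ≡ 251 (mod 481); the representative in [0, 481) is 251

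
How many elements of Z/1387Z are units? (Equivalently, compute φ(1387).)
Z/1387Z has φ(1387) = 1296 units

An element a ∈ Z/1387Z is a unit iff gcd(a, 1387) = 1, so the number of units is φ(1387). φ is multiplicative, with φ(p^e) = p^e − p^(e−1). Factorise 1387 = 19 · 73. Then
  φ(1387) = (19 − 1) · (73 − 1) = 18 · 72 = 1296.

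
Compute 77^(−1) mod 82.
Apply the extended Euclidean algorithm to (82, 77), tracking rows (r, s, t) with s·82 + t·77 = r. Each division r_prev = q·r_cur + r_new produces the new row as (previous row) − q·(current row):
  row A: (82, 1, 0)   [1·82 + 0·77 = 82]
  row B: (77, 0, 1)   [0·82 + 1·77 = 77]
  82 = 1·77 + 5   → row C = row A − 1·row B = (5, 1, −1)   [check: 1·82 − 1·77 = 5]
  77 = 15·5 + 2   → row D = row B − 15·row C = (2, −15, 16)   [check: −15·82 + 16·77 = 2]
  5 = 2·2 + 1   → row E = row C − 2·row D = (1, 31, −33)   [check: 31·82 − 33·77 = 1]
  2 = 2·1 + 0   → remainder 0, stop. gcd = 1 (last nonzero row E).
The gcd is 1, so 77 is invertible mod 82. The last nonzero row gives 31·82 − 33·77 = 1, so t = −33. So 77^(−1) ≡ −33 ≡ 49 (mod 82). Verify: 77 · 49 = 3773 ≡ 1 (mod 82). ✓

Final answer: 77^(−1) ≡ 49 (mod 82)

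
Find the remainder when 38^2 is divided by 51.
Use repeated squaring. Binary(2) = 10. Walk through the bits of the exponent 2 left-to-right: at each bit after the leading one, square the running value, then multiply by 38 if the bit is 1 (always reducing mod 51):
  bit 1 = 1 (leading): start with 38.
  bit 2 = 0: square 38^2 = 1444 ≡ 16 (mod 51).
Final value: 38^2 ≡ 16 (mod 51).

Final answer: 16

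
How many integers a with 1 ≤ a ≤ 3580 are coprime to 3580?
The number of a ∈ {1, ..., 3580} with gcd(a, 3580) = 1 is by definition Euler's totient φ(3580). φ is multiplicative, with φ(p^e) = p^e − p^(e−1). Factorise 3580 = 2^2 · 5 · 179. Then
  φ(3580) = (2^2 − 2^1) · (5 − 1) · (179 − 1) = 2 · 4 · 178 = 1424.
So there are 1424 such integers.

Final answer: 1424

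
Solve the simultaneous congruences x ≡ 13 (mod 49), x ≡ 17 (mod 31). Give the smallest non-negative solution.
x ≡ 699 (mod 1519); the representative in [0, 1519) is 699

The moduli 49, 31 are pairwise coprime, so by the CRT there is a unique solution mod 49·31 = 1519.
Solve by successive substitution. Start with x ≡ 13 (mod 49).
  Combine with x ≡ 17 (mod 31): write x = 13 + 49·t and require 13 + 49·t ≡ 17 (mod 31), i.e. 49·t ≡ 17 − 13 ≡ 4 (mod 31). Since 49^(−1) ≡ 19 (mod 31) (49 ≡ 18 (mod 31)), t ≡ 19·4 ≡ 14 (mod 31). So x ≡ 13 + 49·14 = 699 (mod 1519).
Unique solution in [0, 1519): x = 699.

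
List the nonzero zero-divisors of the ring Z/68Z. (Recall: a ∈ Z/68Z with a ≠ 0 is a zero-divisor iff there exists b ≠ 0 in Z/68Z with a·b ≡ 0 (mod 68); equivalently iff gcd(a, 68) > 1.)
An element a ∈ Z/68Z (with a ≠ 0) is a zero-divisor iff gcd(a, 68) > 1 (because a is a unit precisely when gcd(a, n) = 1, and in Z/nZ every nonzero, non-unit element is a zero-divisor). Scan a = 1, ..., 67 and keep those with gcd(a, 68) > 1:
  gcd(2, 68) = 2, gcd(4, 68) = 4, gcd(6, 68) = 2, gcd(8, 68) = 4, gcd(10, 68) = 2, gcd(12, 68) = 4, gcd(14, 68) = 2, gcd(16, 68) = 4, gcd(17, 68) = 17, gcd(18, 68) = 2, gcd(20, 68) = 4, gcd(22, 68) = 2, gcd(24, 68) = 4, gcd(26, 68) = 2, gcd(28, 68) = 4, gcd(30, 68) = 2, gcd(32, 68) = 4, gcd(34, 68) = 34, gcd(36, 68) = 4, gcd(38, 68) = 2, gcd(40, 68) = 4, gcd(42, 68) = 2, gcd(44, 68) = 4, gcd(46, 68) = 2, gcd(48, 68) = 4, gcd(50, 68) = 2, gcd(51, 68) = 17, gcd(52, 68) = 4, gcd(54, 68) = 2, gcd(56, 68) = 4, gcd(58, 68) = 2, gcd(60, 68) = 4, gcd(62, 68) = 2, gcd(64, 68) = 4, gcd(66, 68) = 2.
All other a ∈ {1, ..., 67} have gcd(a, 68) = 1 and are units. So the nonzero zero-divisors are exactly the 35 values of a appearing in this scan.

Final answer: nonzero zero-divisors of Z/68Z = {2, 4, 6, 8, 10, 12, 14, 16, 17, 18, 20, 22, 24, 26, 28, 30, 32, 34, 36, 38, 40, 42, 44, 46, 48, 50, 51, 52, 54, 56, 58, 60, 62, 64, 66}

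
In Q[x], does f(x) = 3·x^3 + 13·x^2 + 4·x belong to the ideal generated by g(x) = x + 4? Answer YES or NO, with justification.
YES

In Q[x] the ideal (g) consists of all multiples of g, so f ∈ (g) iff g | f, i.e. iff the remainder of f on division by g is 0. Divide f by g (g is monic, so eliminate the leading term of the running remainder at each step):
  leading term 3·x^3: subtract (3·x^2)·g(x) = 3·x^3 + 12·x^2, leaving x^2 + 4·x
  leading term x^2: subtract (x)·g(x) = x^2 + 4·x, leaving 0
The remainder is 0, so f(x) = g(x) · h(x) with h(x) = 3·x^2 + x. Hence g | f, i.e. f ∈ (g).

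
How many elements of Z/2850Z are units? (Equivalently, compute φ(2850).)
Z/2850Z has φ(2850) = 720 units

An element a ∈ Z/2850Z is a unit iff gcd(a, 2850) = 1, so the number of units is φ(2850). φ is multiplicative, with φ(p^e) = p^e − p^(e−1). Factorise 2850 = 2 · 3 · 5^2 · 19. Then
  φ(2850) = (2 − 1) · (3 − 1) · (5^2 − 5^1) · (19 − 1) = 1 · 2 · 20 · 18 = 720.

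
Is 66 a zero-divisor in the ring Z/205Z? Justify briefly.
NO

gcd(66, 205) = 1, so 66 is a unit in Z/205Z (it has a multiplicative inverse). A unit cannot be a zero-divisor: if 66·b ≡ 0 then multiplying both sides by 66^(−1) gives b ≡ 0. So 66 is not a zero-divisor.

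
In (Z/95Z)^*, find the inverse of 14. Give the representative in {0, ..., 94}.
14^(−1) ≡ 34 (mod 95)

Apply the extended Euclidean algorithm to (95, 14), tracking rows (r, s, t) with s·95 + t·14 = r. Each division r_prev = q·r_cur + r_new produces the new row as (previous row) − q·(current row):
  row A: (95, 1, 0)   [1·95 + 0·14 = 95]
  row B: (14, 0, 1)   [0·95 + 1·14 = 14]
  95 = 6·14 + 11   → row C = row A − 6·row B = (11, 1, −6)   [check: 1·95 − 6·14 = 11]
  14 = 1·11 + 3   → row D = row B − 1·row C = (3, −1, 7)   [check: −1·95 + 7·14 = 3]
  11 = 3·3 + 2   → row E = row C − 3·row D = (2, 4, −27)   [check: 4·95 − 27·14 = 2]
  3 = 1·2 + 1   → row F = row D − 1·row E = (1, −5, 34)   [check: −5·95 + 34·14 = 1]
  2 = 2·1 + 0   → remainder 0, stop. gcd = 1 (last nonzero row F).
The gcd is 1, so 14 is invertible mod 95. The last nonzero row gives −5·95 + 34·14 = 1, so t = 34. So 14^(−1) ≡ 34 (mod 95). Verify: 14 · 34 = 476 ≡ 1 (mod 95). ✓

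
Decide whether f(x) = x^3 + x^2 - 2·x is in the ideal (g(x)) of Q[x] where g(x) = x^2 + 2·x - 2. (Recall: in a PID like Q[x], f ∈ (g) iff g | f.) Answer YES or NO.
In Q[x] the ideal (g) consists of all multiples of g, so f ∈ (g) iff g | f, i.e. iff the remainder of f on division by g is 0. Divide f by g (g is monic, so eliminate the leading term of the running remainder at each step):
  leading term x^3: subtract (x)·g(x) = x^3 + 2·x^2 - 2·x, leaving -x^2
  leading term -x^2: subtract (-1)·g(x) = -x^2 - 2·x + 2, leaving 2·x - 2
The remainder r(x) = 2·x - 2 ≠ 0 (and deg r < deg g), so g ∤ f, i.e. f ∉ (g).

Final answer: NO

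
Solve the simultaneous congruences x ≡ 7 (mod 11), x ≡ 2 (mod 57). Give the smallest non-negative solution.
The moduli 11, 57 are pairwise coprime, so by the CRT there is a unique solution mod 11·57 = 627.
Solve by successive substitution. Start with x ≡ 7 (mod 11).
  Combine with x ≡ 2 (mod 57): write x = 7 + 11·t and require 7 + 11·t ≡ 2 (mod 57), i.e. 11·t ≡ 2 − 7 ≡ 52 (mod 57). Since 11^(−1) ≡ 26 (mod 57), t ≡ 26·52 ≡ 41 (mod 57). So x ≡ 7 + 11·41 = 458 (mod 627).
Unique solution in [0, 627): x = 458.

Final answer: x ≡ 458 (mod 627); the representative in [0, 627) is 458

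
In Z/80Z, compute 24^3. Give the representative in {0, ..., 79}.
64

Use repeated squaring. Binary(3) = 11. Walk through the bits of the exponent 3 left-to-right: at each bit after the leading one, square the running value, then multiply by 24 if the bit is 1 (always reducing mod 80):
  bit 1 = 1 (leading): start with 24.
  bit 2 = 1: square 24^2 = 576 ≡ 16; bit is 1, so multiply 16·24 = 384 ≡ 64 (mod 80).
Final value: 24^3 ≡ 64 (mod 80).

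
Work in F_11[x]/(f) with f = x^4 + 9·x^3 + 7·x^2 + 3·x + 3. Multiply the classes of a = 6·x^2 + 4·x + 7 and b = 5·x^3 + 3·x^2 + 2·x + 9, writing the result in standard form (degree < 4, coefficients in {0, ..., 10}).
a · b ≡ x^3 + 7·x (mod f(x))

Multiply as integer polynomials: a · b = 30·x^5 + 38·x^4 + 59·x^3 + 83·x^2 + 50·x + 63. Reducing coefficients mod 11: a · b ≡ 8·x^5 + 5·x^4 + 4·x^3 + 6·x^2 + 6·x + 8. Now divide by f(x) = x^4 + 9·x^3 + 7·x^2 + 3·x + 3 in F_11[x], eliminating the leading term at each step:
  leading term 8·x^5: subtract (8·x)·f(x) = 8·x^5 + 6·x^4 + x^3 + 2·x^2 + 2·x, leaving 10·x^4 + 3·x^3 + 4·x^2 + 4·x + 8 (coefficients mod 11)
  leading term 10·x^4: subtract (10)·f(x) = 10·x^4 + 2·x^3 + 4·x^2 + 8·x + 8, leaving x^3 + 7·x (coefficients mod 11)
The degree is now < 4, so this is the remainder. Hence a · b ≡ x^3 + 7·x in F_11[x]/(f).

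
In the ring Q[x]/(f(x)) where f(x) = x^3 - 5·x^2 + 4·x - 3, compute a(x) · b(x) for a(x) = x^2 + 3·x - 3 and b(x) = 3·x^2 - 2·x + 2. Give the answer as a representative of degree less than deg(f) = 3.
a · b ≡ 85·x^2 - 67·x + 60 (mod f(x))

First multiply in Q[x] without reducing: a · b = 3·x^4 + 7·x^3 - 13·x^2 + 12·x - 6. Now divide by f(x) = x^3 - 5·x^2 + 4·x - 3, eliminating the leading term at each step:
  leading term 3·x^4: subtract (3·x)·f(x) = 3·x^4 - 15·x^3 + 12·x^2 - 9·x, leaving 22·x^3 - 25·x^2 + 21·x - 6
  leading term 22·x^3: subtract (22)·f(x) = 22·x^3 - 110·x^2 + 88·x - 66, leaving 85·x^2 - 67·x + 60
The degree is now < 3, so this is the remainder. Hence a · b ≡ 85·x^2 - 67·x + 60 in Q[x]/(f).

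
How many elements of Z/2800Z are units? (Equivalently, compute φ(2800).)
Z/2800Z has φ(2800) = 960 units

An element a ∈ Z/2800Z is a unit iff gcd(a, 2800) = 1, so the number of units is φ(2800). φ is multiplicative, with φ(p^e) = p^e − p^(e−1). Factorise 2800 = 2^4 · 5^2 · 7. Then
  φ(2800) = (2^4 − 2^3) · (5^2 − 5^1) · (7 − 1) = 8 · 20 · 6 = 960.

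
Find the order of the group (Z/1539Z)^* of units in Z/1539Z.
|(Z/1539Z)^*| = 972

(Z/1539Z)^* consists of the classes a with gcd(a, 1539) = 1, so its order is φ(1539). φ is multiplicative, with φ(p^e) = p^e − p^(e−1). Factorise 1539 = 3^4 · 19. Then
  φ(1539) = (3^4 − 3^3) · (19 − 1) = 54 · 18 = 972.
Thus |(Z/1539Z)^*| = 972.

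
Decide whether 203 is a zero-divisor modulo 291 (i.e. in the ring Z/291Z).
NO

gcd(203, 291) = 1, so 203 is a unit in Z/291Z (it has a multiplicative inverse). A unit cannot be a zero-divisor: if 203·b ≡ 0 then multiplying both sides by 203^(−1) gives b ≡ 0. So 203 is not a zero-divisor.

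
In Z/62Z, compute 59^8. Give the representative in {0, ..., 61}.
51

Use repeated squaring. Binary(8) = 1000. Walk through the bits of the exponent 8 left-to-right: at each bit after the leading one, square the running value, then multiply by 59 if the bit is 1 (always reducing mod 62):
  bit 1 = 1 (leading): start with 59.
  bit 2 = 0: square 59^2 = 3481 ≡ 9 (mod 62).
  bit 3 = 0: square 9^2 = 81 ≡ 19 (mod 62).
  bit 4 = 0: square 19^2 = 361 ≡ 51 (mod 62).
Final value: 59^8 ≡ 51 (mod 62).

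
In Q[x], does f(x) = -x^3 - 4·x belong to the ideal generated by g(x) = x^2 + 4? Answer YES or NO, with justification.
In Q[x] the ideal (g) consists of all multiples of g, so f ∈ (g) iff g | f, i.e. iff the remainder of f on division by g is 0. Divide f by g (g is monic, so eliminate the leading term of the running remainder at each step):
  leading term -x^3: subtract (-x)·g(x) = -x^3 - 4·x, leaving 0
The remainder is 0, so f(x) = g(x) · h(x) with h(x) = -x. Hence g | f, i.e. f ∈ (g).

Final answer: YES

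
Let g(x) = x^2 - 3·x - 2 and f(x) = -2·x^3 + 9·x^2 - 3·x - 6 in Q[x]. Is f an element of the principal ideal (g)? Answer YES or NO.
NO

In Q[x] the ideal (g) consists of all multiples of g, so f ∈ (g) iff g | f, i.e. iff the remainder of f on division by g is 0. Divide f by g (g is monic, so eliminate the leading term of the running remainder at each step):
  leading term -2·x^3: subtract (-2·x)·g(x) = -2·x^3 + 6·x^2 + 4·x, leaving 3·x^2 - 7·x - 6
  leading term 3·x^2: subtract (3)·g(x) = 3·x^2 - 9·x - 6, leaving 2·x
The remainder r(x) = 2·x ≠ 0 (and deg r < deg g), so g ∤ f, i.e. f ∉ (g).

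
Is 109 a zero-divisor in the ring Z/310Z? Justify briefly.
NO

gcd(109, 310) = 1, so 109 is a unit in Z/310Z (it has a multiplicative inverse). A unit cannot be a zero-divisor: if 109·b ≡ 0 then multiplying both sides by 109^(−1) gives b ≡ 0. So 109 is not a zero-divisor.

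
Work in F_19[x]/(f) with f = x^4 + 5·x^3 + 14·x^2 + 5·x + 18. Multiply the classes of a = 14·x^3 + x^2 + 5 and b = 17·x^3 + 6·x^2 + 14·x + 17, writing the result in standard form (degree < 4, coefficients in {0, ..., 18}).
Multiply as integer polynomials: a · b = 238·x^6 + 101·x^5 + 202·x^4 + 337·x^3 + 47·x^2 + 70·x + 85. Reducing coefficients mod 19: a · b ≡ 10·x^6 + 6·x^5 + 12·x^4 + 14·x^3 + 9·x^2 + 13·x + 9. Now divide by f(x) = x^4 + 5·x^3 + 14·x^2 + 5·x + 18 in F_19[x], eliminating the leading term at each step:
  leading term 10·x^6: subtract (10·x^2)·f(x) = 10·x^6 + 12·x^5 + 7·x^4 + 12·x^3 + 9·x^2, leaving 13·x^5 + 5·x^4 + 2·x^3 + 13·x + 9 (coefficients mod 19)
  leading term 13·x^5: subtract (13·x)·f(x) = 13·x^5 + 8·x^4 + 11·x^3 + 8·x^2 + 6·x, leaving 16·x^4 + 10·x^3 + 11·x^2 + 7·x + 9 (coefficients mod 19)
  leading term 16·x^4: subtract (16)·f(x) = 16·x^4 + 4·x^3 + 15·x^2 + 4·x + 3, leaving 6·x^3 + 15·x^2 + 3·x + 6 (coefficients mod 19)
The degree is now < 4, so this is the remainder. Hence a · b ≡ 6·x^3 + 15·x^2 + 3·x + 6 in F_19[x]/(f).

Final answer: a · b ≡ 6·x^3 + 15·x^2 + 3·x + 6 (mod f(x))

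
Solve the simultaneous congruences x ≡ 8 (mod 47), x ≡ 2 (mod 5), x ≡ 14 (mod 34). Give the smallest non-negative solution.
x ≡ 4332 (mod 7990); the representative in [0, 7990) is 4332

The moduli 47, 5, 34 are pairwise coprime, so by the CRT there is a unique solution mod 47·5·34 = 7990.
Solve by successive substitution. Start with x ≡ 8 (mod 47).
  Combine with x ≡ 2 (mod 5): write x = 8 + 47·t and require 8 + 47·t ≡ 2 (mod 5), i.e. 47·t ≡ 2 − 8 ≡ 4 (mod 5). Since 47^(−1) ≡ 3 (mod 5) (47 ≡ 2 (mod 5)), t ≡ 3·4 ≡ 2 (mod 5). So x ≡ 8 + 47·2 = 102 (mod 235).
  Combine with x ≡ 14 (mod 34): write x = 102 + 235·t and require 102 + 235·t ≡ 14 (mod 34), i.e. 235·t ≡ 14 − 102 ≡ 14 (mod 34). Since 235^(−1) ≡ 11 (mod 34) (235 ≡ 31 (mod 34)), t ≡ 11·14 ≡ 18 (mod 34). So x ≡ 102 + 235·18 = 4332 (mod 7990).
Unique solution in [0, 7990): x = 4332.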